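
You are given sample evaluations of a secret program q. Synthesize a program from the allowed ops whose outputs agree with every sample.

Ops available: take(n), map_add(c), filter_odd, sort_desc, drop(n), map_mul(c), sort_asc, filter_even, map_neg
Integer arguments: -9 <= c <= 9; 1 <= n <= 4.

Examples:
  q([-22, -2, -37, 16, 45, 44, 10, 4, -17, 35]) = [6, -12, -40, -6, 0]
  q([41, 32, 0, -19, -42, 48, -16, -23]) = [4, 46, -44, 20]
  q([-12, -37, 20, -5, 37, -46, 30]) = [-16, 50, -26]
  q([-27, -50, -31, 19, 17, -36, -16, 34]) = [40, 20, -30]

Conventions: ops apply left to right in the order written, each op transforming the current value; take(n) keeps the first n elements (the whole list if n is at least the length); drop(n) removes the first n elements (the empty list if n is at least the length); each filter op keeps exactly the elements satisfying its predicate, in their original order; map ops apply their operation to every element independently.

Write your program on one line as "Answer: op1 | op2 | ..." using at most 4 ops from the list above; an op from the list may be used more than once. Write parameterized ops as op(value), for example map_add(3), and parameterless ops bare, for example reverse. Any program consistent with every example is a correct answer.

map_neg | map_add(4) | filter_even | drop(1)

Check, running the answer program on each example:
  [-22, -2, -37, 16, 45, 44, 10, 4, -17, 35] -> [22, 2, 37, -16, -45, -44, -10, -4, 17, -35] -> [26, 6, 41, -12, -41, -40, -6, 0, 21, -31] -> [26, 6, -12, -40, -6, 0] -> [6, -12, -40, -6, 0]
  [41, 32, 0, -19, -42, 48, -16, -23] -> [-41, -32, 0, 19, 42, -48, 16, 23] -> [-37, -28, 4, 23, 46, -44, 20, 27] -> [-28, 4, 46, -44, 20] -> [4, 46, -44, 20]
  [-12, -37, 20, -5, 37, -46, 30] -> [12, 37, -20, 5, -37, 46, -30] -> [16, 41, -16, 9, -33, 50, -26] -> [16, -16, 50, -26] -> [-16, 50, -26]
  [-27, -50, -31, 19, 17, -36, -16, 34] -> [27, 50, 31, -19, -17, 36, 16, -34] -> [31, 54, 35, -15, -13, 40, 20, -30] -> [54, 40, 20, -30] -> [40, 20, -30]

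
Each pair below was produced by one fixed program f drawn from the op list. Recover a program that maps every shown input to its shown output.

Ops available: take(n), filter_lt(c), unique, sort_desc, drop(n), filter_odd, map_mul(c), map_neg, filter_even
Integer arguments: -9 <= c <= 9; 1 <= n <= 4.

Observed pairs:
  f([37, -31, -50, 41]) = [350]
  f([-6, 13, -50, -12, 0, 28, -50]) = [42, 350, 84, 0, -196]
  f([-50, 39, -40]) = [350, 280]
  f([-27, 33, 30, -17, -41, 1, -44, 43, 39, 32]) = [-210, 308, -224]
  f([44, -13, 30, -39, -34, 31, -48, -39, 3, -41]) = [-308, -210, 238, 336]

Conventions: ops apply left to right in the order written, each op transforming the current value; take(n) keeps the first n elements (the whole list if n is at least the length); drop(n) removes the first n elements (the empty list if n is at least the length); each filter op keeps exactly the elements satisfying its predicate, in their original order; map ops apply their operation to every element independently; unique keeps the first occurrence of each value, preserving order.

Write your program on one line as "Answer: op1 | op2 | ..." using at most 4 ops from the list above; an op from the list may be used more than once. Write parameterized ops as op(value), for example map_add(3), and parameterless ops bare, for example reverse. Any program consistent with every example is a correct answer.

unique | map_mul(7) | map_neg | filter_even

Check, running the answer program on each example:
  [37, -31, -50, 41] -> [37, -31, -50, 41] -> [259, -217, -350, 287] -> [-259, 217, 350, -287] -> [350]
  [-6, 13, -50, -12, 0, 28, -50] -> [-6, 13, -50, -12, 0, 28] -> [-42, 91, -350, -84, 0, 196] -> [42, -91, 350, 84, 0, -196] -> [42, 350, 84, 0, -196]
  [-50, 39, -40] -> [-50, 39, -40] -> [-350, 273, -280] -> [350, -273, 280] -> [350, 280]
  [-27, 33, 30, -17, -41, 1, -44, 43, 39, 32] -> [-27, 33, 30, -17, -41, 1, -44, 43, 39, 32] -> [-189, 231, 210, -119, -287, 7, -308, 301, 273, 224] -> [189, -231, -210, 119, 287, -7, 308, -301, -273, -224] -> [-210, 308, -224]
  [44, -13, 30, -39, -34, 31, -48, -39, 3, -41] -> [44, -13, 30, -39, -34, 31, -48, 3, -41] -> [308, -91, 210, -273, -238, 217, -336, 21, -287] -> [-308, 91, -210, 273, 238, -217, 336, -21, 287] -> [-308, -210, 238, 336]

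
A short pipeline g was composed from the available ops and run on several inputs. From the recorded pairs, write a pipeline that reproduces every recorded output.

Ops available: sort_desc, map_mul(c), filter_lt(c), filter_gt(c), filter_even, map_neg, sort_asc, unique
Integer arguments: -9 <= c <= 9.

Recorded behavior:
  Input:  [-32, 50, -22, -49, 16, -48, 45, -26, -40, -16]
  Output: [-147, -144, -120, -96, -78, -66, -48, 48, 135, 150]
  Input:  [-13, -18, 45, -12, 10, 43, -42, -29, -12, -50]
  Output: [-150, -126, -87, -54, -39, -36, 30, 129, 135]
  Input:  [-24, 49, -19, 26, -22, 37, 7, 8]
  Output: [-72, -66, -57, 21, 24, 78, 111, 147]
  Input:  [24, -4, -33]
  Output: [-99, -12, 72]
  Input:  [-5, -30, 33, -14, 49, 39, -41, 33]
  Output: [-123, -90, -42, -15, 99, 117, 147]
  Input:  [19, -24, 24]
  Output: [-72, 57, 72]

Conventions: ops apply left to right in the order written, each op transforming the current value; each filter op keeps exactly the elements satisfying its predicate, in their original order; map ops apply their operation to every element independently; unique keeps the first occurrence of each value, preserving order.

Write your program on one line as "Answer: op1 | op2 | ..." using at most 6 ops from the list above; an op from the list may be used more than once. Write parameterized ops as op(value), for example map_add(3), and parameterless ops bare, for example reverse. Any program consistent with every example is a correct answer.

sort_desc | map_neg | unique | sort_desc | map_mul(-3)

Check, running the answer program on each example:
  [-32, 50, -22, -49, 16, -48, 45, -26, -40, -16] -> [50, 45, 16, -16, -22, -26, -32, -40, -48, -49] -> [-50, -45, -16, 16, 22, 26, 32, 40, 48, 49] -> [-50, -45, -16, 16, 22, 26, 32, 40, 48, 49] -> [49, 48, 40, 32, 26, 22, 16, -16, -45, -50] -> [-147, -144, -120, -96, -78, -66, -48, 48, 135, 150]
  [-13, -18, 45, -12, 10, 43, -42, -29, -12, -50] -> [45, 43, 10, -12, -12, -13, -18, -29, -42, -50] -> [-45, -43, -10, 12, 12, 13, 18, 29, 42, 50] -> [-45, -43, -10, 12, 13, 18, 29, 42, 50] -> [50, 42, 29, 18, 13, 12, -10, -43, -45] -> [-150, -126, -87, -54, -39, -36, 30, 129, 135]
  [-24, 49, -19, 26, -22, 37, 7, 8] -> [49, 37, 26, 8, 7, -19, -22, -24] -> [-49, -37, -26, -8, -7, 19, 22, 24] -> [-49, -37, -26, -8, -7, 19, 22, 24] -> [24, 22, 19, -7, -8, -26, -37, -49] -> [-72, -66, -57, 21, 24, 78, 111, 147]
  [24, -4, -33] -> [24, -4, -33] -> [-24, 4, 33] -> [-24, 4, 33] -> [33, 4, -24] -> [-99, -12, 72]
  [-5, -30, 33, -14, 49, 39, -41, 33] -> [49, 39, 33, 33, -5, -14, -30, -41] -> [-49, -39, -33, -33, 5, 14, 30, 41] -> [-49, -39, -33, 5, 14, 30, 41] -> [41, 30, 14, 5, -33, -39, -49] -> [-123, -90, -42, -15, 99, 117, 147]
  [19, -24, 24] -> [24, 19, -24] -> [-24, -19, 24] -> [-24, -19, 24] -> [24, -19, -24] -> [-72, 57, 72]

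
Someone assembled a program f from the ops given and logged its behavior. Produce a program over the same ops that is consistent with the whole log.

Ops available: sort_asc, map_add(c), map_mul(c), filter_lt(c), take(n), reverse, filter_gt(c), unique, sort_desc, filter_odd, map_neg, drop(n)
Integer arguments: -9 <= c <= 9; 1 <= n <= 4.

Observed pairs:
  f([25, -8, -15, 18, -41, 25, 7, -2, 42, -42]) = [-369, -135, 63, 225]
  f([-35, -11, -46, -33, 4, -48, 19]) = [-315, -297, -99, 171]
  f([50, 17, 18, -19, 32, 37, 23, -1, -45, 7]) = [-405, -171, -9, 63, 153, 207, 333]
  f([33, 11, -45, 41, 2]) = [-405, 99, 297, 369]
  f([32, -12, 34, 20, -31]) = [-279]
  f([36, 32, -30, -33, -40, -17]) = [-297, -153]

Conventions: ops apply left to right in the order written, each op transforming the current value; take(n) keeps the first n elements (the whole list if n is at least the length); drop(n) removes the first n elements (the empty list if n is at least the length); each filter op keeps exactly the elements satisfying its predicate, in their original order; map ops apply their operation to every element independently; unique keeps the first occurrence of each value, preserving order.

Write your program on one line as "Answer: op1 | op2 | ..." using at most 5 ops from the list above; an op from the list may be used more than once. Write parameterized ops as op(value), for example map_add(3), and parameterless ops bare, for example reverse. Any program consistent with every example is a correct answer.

sort_desc | filter_odd | map_mul(9) | reverse | unique

Check, running the answer program on each example:
  [25, -8, -15, 18, -41, 25, 7, -2, 42, -42] -> [42, 25, 25, 18, 7, -2, -8, -15, -41, -42] -> [25, 25, 7, -15, -41] -> [225, 225, 63, -135, -369] -> [-369, -135, 63, 225, 225] -> [-369, -135, 63, 225]
  [-35, -11, -46, -33, 4, -48, 19] -> [19, 4, -11, -33, -35, -46, -48] -> [19, -11, -33, -35] -> [171, -99, -297, -315] -> [-315, -297, -99, 171] -> [-315, -297, -99, 171]
  [50, 17, 18, -19, 32, 37, 23, -1, -45, 7] -> [50, 37, 32, 23, 18, 17, 7, -1, -19, -45] -> [37, 23, 17, 7, -1, -19, -45] -> [333, 207, 153, 63, -9, -171, -405] -> [-405, -171, -9, 63, 153, 207, 333] -> [-405, -171, -9, 63, 153, 207, 333]
  [33, 11, -45, 41, 2] -> [41, 33, 11, 2, -45] -> [41, 33, 11, -45] -> [369, 297, 99, -405] -> [-405, 99, 297, 369] -> [-405, 99, 297, 369]
  [32, -12, 34, 20, -31] -> [34, 32, 20, -12, -31] -> [-31] -> [-279] -> [-279] -> [-279]
  [36, 32, -30, -33, -40, -17] -> [36, 32, -17, -30, -33, -40] -> [-17, -33] -> [-153, -297] -> [-297, -153] -> [-297, -153]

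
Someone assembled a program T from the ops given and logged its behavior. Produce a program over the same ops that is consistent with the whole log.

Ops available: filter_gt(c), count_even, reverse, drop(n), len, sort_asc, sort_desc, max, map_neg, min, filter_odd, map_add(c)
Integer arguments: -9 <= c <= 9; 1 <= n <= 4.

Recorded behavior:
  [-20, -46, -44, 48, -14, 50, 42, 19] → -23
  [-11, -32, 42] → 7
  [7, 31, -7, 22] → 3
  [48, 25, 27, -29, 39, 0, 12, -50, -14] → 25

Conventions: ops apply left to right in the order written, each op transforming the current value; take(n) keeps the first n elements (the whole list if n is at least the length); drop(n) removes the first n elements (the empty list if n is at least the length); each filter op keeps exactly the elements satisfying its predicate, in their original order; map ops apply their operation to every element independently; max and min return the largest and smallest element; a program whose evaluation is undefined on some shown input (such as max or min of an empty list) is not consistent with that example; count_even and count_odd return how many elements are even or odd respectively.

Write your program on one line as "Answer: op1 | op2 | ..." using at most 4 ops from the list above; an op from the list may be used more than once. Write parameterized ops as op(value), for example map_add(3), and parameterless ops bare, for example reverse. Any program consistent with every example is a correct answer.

map_neg | filter_odd | map_add(-4) | max

Check, running the answer program on each example:
  [-20, -46, -44, 48, -14, 50, 42, 19] -> [20, 46, 44, -48, 14, -50, -42, -19] -> [-19] -> [-23] -> -23
  [-11, -32, 42] -> [11, 32, -42] -> [11] -> [7] -> 7
  [7, 31, -7, 22] -> [-7, -31, 7, -22] -> [-7, -31, 7] -> [-11, -35, 3] -> 3
  [48, 25, 27, -29, 39, 0, 12, -50, -14] -> [-48, -25, -27, 29, -39, 0, -12, 50, 14] -> [-25, -27, 29, -39] -> [-29, -31, 25, -43] -> 25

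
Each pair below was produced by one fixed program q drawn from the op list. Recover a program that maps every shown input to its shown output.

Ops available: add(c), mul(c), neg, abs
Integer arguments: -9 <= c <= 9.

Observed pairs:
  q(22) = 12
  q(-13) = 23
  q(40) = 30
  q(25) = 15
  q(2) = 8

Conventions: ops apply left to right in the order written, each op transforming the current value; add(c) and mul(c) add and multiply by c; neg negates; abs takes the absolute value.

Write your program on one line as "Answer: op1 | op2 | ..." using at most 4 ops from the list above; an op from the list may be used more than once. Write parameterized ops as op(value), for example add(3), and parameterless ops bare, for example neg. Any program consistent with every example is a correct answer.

add(-3) | add(-7) | abs

Check, running the answer program on each example:
  22 -> 19 -> 12 -> 12
  -13 -> -16 -> -23 -> 23
  40 -> 37 -> 30 -> 30
  25 -> 22 -> 15 -> 15
  2 -> -1 -> -8 -> 8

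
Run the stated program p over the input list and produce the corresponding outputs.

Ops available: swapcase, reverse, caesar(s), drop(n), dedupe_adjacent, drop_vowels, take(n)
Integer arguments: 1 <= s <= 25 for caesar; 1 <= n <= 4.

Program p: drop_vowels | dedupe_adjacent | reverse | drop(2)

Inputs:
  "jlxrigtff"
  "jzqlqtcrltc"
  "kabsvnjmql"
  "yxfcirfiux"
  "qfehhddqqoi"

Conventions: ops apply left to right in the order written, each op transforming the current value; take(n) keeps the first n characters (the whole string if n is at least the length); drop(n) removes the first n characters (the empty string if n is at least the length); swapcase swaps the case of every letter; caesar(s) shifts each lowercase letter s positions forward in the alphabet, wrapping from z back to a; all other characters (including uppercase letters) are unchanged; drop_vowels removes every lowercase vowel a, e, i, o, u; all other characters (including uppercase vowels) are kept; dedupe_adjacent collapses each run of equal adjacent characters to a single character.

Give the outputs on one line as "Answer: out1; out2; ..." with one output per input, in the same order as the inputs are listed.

"grxlj"; "lrctqlqzj"; "mjnvsbk"; "rcfxy"; "hfq"

Execution, op by op:
  "jlxrigtff" -> "jlxrgtff" -> "jlxrgtf" -> "ftgrxlj" -> "grxlj"
  "jzqlqtcrltc" -> "jzqlqtcrltc" -> "jzqlqtcrltc" -> "ctlrctqlqzj" -> "lrctqlqzj"
  "kabsvnjmql" -> "kbsvnjmql" -> "kbsvnjmql" -> "lqmjnvsbk" -> "mjnvsbk"
  "yxfcirfiux" -> "yxfcrfx" -> "yxfcrfx" -> "xfrcfxy" -> "rcfxy"
  "qfehhddqqoi" -> "qfhhddqq" -> "qfhdq" -> "qdhfq" -> "hfq"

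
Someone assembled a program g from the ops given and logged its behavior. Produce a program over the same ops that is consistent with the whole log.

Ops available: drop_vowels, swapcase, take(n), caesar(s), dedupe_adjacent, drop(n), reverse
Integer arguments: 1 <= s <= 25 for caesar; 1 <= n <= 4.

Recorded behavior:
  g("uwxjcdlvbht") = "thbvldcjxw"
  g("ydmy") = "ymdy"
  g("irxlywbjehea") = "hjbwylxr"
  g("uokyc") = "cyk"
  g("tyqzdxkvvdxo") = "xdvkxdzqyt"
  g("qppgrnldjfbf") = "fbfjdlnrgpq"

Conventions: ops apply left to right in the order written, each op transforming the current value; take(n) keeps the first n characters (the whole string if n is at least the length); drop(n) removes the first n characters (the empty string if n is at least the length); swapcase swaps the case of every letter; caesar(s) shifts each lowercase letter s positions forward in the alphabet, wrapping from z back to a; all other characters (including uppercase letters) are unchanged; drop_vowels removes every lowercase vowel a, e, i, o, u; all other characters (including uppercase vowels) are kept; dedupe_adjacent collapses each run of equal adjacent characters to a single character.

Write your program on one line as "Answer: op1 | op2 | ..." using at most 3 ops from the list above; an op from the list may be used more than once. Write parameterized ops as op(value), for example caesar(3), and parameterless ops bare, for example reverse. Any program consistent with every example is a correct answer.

drop_vowels | dedupe_adjacent | reverse

Check, running the answer program on each example:
  "uwxjcdlvbht" -> "wxjcdlvbht" -> "wxjcdlvbht" -> "thbvldcjxw"
  "ydmy" -> "ydmy" -> "ydmy" -> "ymdy"
  "irxlywbjehea" -> "rxlywbjh" -> "rxlywbjh" -> "hjbwylxr"
  "uokyc" -> "kyc" -> "kyc" -> "cyk"
  "tyqzdxkvvdxo" -> "tyqzdxkvvdx" -> "tyqzdxkvdx" -> "xdvkxdzqyt"
  "qppgrnldjfbf" -> "qppgrnldjfbf" -> "qpgrnldjfbf" -> "fbfjdlnrgpq"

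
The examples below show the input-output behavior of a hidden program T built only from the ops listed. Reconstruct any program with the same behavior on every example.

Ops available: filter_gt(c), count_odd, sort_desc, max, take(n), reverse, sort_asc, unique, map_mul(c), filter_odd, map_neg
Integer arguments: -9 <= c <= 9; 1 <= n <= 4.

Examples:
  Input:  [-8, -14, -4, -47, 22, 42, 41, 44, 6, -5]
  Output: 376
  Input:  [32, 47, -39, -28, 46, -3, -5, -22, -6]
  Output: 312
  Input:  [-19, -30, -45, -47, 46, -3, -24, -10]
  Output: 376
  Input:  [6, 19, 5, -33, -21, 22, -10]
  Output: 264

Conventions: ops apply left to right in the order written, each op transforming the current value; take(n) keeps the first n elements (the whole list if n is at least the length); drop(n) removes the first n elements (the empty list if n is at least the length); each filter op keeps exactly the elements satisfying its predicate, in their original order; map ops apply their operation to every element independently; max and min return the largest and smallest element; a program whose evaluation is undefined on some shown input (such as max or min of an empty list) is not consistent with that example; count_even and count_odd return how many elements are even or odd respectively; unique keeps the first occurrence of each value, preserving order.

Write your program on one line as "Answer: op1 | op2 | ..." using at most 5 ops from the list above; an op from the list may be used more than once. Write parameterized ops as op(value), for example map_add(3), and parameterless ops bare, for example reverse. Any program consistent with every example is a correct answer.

reverse | map_neg | map_mul(8) | max

Check, running the answer program on each example:
  [-8, -14, -4, -47, 22, 42, 41, 44, 6, -5] -> [-5, 6, 44, 41, 42, 22, -47, -4, -14, -8] -> [5, -6, -44, -41, -42, -22, 47, 4, 14, 8] -> [40, -48, -352, -328, -336, -176, 376, 32, 112, 64] -> 376
  [32, 47, -39, -28, 46, -3, -5, -22, -6] -> [-6, -22, -5, -3, 46, -28, -39, 47, 32] -> [6, 22, 5, 3, -46, 28, 39, -47, -32] -> [48, 176, 40, 24, -368, 224, 312, -376, -256] -> 312
  [-19, -30, -45, -47, 46, -3, -24, -10] -> [-10, -24, -3, 46, -47, -45, -30, -19] -> [10, 24, 3, -46, 47, 45, 30, 19] -> [80, 192, 24, -368, 376, 360, 240, 152] -> 376
  [6, 19, 5, -33, -21, 22, -10] -> [-10, 22, -21, -33, 5, 19, 6] -> [10, -22, 21, 33, -5, -19, -6] -> [80, -176, 168, 264, -40, -152, -48] -> 264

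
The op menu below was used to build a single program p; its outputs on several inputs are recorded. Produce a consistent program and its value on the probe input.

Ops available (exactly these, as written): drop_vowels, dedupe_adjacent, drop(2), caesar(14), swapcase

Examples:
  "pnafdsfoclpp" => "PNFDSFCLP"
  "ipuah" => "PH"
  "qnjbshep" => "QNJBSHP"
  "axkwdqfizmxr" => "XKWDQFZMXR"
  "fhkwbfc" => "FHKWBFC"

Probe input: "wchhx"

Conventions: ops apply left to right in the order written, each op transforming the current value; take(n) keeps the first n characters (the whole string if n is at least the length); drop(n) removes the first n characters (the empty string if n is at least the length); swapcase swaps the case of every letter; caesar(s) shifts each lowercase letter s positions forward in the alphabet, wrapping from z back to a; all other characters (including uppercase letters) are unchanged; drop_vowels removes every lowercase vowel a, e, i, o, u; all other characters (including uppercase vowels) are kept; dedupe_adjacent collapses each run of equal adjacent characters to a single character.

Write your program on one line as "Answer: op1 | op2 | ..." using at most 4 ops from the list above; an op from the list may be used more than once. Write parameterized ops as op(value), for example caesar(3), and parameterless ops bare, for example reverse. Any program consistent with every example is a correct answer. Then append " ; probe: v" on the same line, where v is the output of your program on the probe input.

drop_vowels | dedupe_adjacent | swapcase ; probe: "WCHX"

Check, running the answer program on each example:
  "pnafdsfoclpp" -> "pnfdsfclpp" -> "pnfdsfclp" -> "PNFDSFCLP"
  "ipuah" -> "ph" -> "ph" -> "PH"
  "qnjbshep" -> "qnjbshp" -> "qnjbshp" -> "QNJBSHP"
  "axkwdqfizmxr" -> "xkwdqfzmxr" -> "xkwdqfzmxr" -> "XKWDQFZMXR"
  "fhkwbfc" -> "fhkwbfc" -> "fhkwbfc" -> "FHKWBFC"
  probe: "wchhx" -> "wchhx" -> "wchx" -> "WCHX"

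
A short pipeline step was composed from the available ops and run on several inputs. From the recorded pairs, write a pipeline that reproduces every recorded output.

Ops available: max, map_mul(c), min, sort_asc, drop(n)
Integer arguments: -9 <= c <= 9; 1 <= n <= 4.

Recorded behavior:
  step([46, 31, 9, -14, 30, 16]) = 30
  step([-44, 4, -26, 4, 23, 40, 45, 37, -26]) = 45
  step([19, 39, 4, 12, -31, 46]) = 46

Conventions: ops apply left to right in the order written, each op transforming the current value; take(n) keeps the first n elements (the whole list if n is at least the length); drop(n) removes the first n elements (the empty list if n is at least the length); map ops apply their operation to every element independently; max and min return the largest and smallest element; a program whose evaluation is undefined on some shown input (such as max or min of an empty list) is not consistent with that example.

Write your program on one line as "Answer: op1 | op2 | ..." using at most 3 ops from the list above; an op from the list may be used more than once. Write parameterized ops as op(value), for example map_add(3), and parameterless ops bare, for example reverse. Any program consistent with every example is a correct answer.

drop(2) | sort_asc | max

Check, running the answer program on each example:
  [46, 31, 9, -14, 30, 16] -> [9, -14, 30, 16] -> [-14, 9, 16, 30] -> 30
  [-44, 4, -26, 4, 23, 40, 45, 37, -26] -> [-26, 4, 23, 40, 45, 37, -26] -> [-26, -26, 4, 23, 37, 40, 45] -> 45
  [19, 39, 4, 12, -31, 46] -> [4, 12, -31, 46] -> [-31, 4, 12, 46] -> 46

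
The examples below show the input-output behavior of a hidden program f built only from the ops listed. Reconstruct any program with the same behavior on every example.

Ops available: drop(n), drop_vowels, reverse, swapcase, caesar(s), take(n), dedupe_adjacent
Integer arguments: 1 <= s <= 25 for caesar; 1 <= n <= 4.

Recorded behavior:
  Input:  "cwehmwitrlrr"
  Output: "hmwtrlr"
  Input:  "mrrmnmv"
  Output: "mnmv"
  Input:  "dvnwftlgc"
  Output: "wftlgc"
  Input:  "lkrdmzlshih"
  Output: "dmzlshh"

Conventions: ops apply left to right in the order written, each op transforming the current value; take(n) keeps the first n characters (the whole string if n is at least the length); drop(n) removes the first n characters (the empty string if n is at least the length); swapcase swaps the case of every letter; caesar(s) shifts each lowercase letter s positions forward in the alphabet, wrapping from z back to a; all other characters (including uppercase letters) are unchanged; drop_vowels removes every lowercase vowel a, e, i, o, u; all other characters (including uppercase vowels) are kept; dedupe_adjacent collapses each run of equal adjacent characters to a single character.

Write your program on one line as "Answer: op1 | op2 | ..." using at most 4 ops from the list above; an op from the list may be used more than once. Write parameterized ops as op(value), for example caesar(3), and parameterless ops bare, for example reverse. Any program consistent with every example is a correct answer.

drop(3) | dedupe_adjacent | drop_vowels

Check, running the answer program on each example:
  "cwehmwitrlrr" -> "hmwitrlrr" -> "hmwitrlr" -> "hmwtrlr"
  "mrrmnmv" -> "mnmv" -> "mnmv" -> "mnmv"
  "dvnwftlgc" -> "wftlgc" -> "wftlgc" -> "wftlgc"
  "lkrdmzlshih" -> "dmzlshih" -> "dmzlshih" -> "dmzlshh"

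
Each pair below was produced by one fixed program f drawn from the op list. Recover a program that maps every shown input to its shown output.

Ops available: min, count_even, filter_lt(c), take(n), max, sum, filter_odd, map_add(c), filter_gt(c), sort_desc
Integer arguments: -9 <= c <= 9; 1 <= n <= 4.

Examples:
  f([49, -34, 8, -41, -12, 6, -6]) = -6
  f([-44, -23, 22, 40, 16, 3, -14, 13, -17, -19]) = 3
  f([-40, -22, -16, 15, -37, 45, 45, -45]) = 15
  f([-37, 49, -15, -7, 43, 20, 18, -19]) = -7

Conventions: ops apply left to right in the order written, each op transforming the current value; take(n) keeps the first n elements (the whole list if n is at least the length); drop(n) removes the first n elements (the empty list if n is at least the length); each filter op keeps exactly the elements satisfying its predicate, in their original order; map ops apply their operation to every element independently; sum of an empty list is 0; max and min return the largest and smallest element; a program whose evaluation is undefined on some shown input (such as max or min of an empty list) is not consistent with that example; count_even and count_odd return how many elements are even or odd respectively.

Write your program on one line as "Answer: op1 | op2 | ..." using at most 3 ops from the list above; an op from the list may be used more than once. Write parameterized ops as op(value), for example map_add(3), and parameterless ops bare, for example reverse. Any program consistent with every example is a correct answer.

sort_desc | filter_gt(-8) | min

Check, running the answer program on each example:
  [49, -34, 8, -41, -12, 6, -6] -> [49, 8, 6, -6, -12, -34, -41] -> [49, 8, 6, -6] -> -6
  [-44, -23, 22, 40, 16, 3, -14, 13, -17, -19] -> [40, 22, 16, 13, 3, -14, -17, -19, -23, -44] -> [40, 22, 16, 13, 3] -> 3
  [-40, -22, -16, 15, -37, 45, 45, -45] -> [45, 45, 15, -16, -22, -37, -40, -45] -> [45, 45, 15] -> 15
  [-37, 49, -15, -7, 43, 20, 18, -19] -> [49, 43, 20, 18, -7, -15, -19, -37] -> [49, 43, 20, 18, -7] -> -7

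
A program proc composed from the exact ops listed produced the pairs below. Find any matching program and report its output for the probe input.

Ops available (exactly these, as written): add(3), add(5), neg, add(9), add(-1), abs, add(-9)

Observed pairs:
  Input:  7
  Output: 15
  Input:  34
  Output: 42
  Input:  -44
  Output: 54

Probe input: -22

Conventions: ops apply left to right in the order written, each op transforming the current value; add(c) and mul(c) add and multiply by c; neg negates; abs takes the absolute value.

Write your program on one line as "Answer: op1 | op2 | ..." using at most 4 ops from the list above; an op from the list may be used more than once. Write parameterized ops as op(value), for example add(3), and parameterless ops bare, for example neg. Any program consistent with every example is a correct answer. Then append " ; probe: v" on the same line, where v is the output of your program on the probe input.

add(-1) | abs | add(9) ; probe: 32

Check, running the answer program on each example:
  7 -> 6 -> 6 -> 15
  34 -> 33 -> 33 -> 42
  -44 -> -45 -> 45 -> 54
  probe: -22 -> -23 -> 23 -> 32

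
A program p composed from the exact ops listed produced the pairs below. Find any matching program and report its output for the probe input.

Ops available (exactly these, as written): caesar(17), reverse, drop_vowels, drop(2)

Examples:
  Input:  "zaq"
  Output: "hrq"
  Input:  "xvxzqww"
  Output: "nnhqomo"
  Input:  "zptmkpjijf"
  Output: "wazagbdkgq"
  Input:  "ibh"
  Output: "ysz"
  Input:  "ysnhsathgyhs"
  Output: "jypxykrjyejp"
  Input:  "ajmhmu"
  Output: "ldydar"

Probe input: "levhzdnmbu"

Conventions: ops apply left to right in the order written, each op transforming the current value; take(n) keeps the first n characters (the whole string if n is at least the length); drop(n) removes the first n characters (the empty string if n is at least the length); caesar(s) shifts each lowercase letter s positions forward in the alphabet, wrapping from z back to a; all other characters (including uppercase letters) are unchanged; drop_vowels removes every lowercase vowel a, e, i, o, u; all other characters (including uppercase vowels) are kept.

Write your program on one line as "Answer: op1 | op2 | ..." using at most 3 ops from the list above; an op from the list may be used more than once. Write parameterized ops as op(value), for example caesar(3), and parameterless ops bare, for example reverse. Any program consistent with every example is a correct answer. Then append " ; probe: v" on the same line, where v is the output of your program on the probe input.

caesar(17) | reverse ; probe: "lsdeuqymvc"

Check, running the answer program on each example:
  "zaq" -> "qrh" -> "hrq"
  "xvxzqww" -> "omoqhnn" -> "nnhqomo"
  "zptmkpjijf" -> "qgkdbgazaw" -> "wazagbdkgq"
  "ibh" -> "zsy" -> "ysz"
  "ysnhsathgyhs" -> "pjeyjrkyxpyj" -> "jypxykrjyejp"
  "ajmhmu" -> "radydl" -> "ldydar"
  probe: "levhzdnmbu" -> "cvmyquedsl" -> "lsdeuqymvc"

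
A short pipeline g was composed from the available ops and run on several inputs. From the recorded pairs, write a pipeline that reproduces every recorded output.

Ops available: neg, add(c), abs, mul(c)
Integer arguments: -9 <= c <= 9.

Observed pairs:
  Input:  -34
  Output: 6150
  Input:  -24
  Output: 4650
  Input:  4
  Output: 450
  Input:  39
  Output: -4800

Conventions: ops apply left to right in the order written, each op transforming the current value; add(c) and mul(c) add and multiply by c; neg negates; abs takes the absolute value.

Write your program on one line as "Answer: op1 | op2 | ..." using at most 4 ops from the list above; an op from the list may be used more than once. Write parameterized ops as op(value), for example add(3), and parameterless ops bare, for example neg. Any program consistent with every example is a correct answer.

add(-7) | mul(-6) | mul(5) | mul(5)

Check, running the answer program on each example:
  -34 -> -41 -> 246 -> 1230 -> 6150
  -24 -> -31 -> 186 -> 930 -> 4650
  4 -> -3 -> 18 -> 90 -> 450
  39 -> 32 -> -192 -> -960 -> -4800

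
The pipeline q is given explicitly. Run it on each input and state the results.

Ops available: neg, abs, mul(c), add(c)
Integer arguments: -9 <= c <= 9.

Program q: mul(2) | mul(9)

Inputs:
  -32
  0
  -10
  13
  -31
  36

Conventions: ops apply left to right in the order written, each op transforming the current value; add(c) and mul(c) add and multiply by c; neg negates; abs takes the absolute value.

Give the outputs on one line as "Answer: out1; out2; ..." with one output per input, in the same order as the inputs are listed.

-576; 0; -180; 234; -558; 648

Execution, op by op:
  -32 -> -64 -> -576
  0 -> 0 -> 0
  -10 -> -20 -> -180
  13 -> 26 -> 234
  -31 -> -62 -> -558
  36 -> 72 -> 648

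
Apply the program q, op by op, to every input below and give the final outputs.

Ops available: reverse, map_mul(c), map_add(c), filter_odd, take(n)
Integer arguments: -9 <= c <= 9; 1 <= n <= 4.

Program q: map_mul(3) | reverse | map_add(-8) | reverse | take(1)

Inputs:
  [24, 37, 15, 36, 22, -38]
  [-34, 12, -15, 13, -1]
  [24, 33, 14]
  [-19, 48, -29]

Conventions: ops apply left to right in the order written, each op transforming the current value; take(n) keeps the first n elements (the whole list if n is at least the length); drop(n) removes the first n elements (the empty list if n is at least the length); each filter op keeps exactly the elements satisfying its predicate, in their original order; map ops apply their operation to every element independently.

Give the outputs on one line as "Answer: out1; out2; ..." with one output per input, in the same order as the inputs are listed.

Execution, op by op:
  [24, 37, 15, 36, 22, -38] -> [72, 111, 45, 108, 66, -114] -> [-114, 66, 108, 45, 111, 72] -> [-122, 58, 100, 37, 103, 64] -> [64, 103, 37, 100, 58, -122] -> [64]
  [-34, 12, -15, 13, -1] -> [-102, 36, -45, 39, -3] -> [-3, 39, -45, 36, -102] -> [-11, 31, -53, 28, -110] -> [-110, 28, -53, 31, -11] -> [-110]
  [24, 33, 14] -> [72, 99, 42] -> [42, 99, 72] -> [34, 91, 64] -> [64, 91, 34] -> [64]
  [-19, 48, -29] -> [-57, 144, -87] -> [-87, 144, -57] -> [-95, 136, -65] -> [-65, 136, -95] -> [-65]

[64]; [-110]; [64]; [-65]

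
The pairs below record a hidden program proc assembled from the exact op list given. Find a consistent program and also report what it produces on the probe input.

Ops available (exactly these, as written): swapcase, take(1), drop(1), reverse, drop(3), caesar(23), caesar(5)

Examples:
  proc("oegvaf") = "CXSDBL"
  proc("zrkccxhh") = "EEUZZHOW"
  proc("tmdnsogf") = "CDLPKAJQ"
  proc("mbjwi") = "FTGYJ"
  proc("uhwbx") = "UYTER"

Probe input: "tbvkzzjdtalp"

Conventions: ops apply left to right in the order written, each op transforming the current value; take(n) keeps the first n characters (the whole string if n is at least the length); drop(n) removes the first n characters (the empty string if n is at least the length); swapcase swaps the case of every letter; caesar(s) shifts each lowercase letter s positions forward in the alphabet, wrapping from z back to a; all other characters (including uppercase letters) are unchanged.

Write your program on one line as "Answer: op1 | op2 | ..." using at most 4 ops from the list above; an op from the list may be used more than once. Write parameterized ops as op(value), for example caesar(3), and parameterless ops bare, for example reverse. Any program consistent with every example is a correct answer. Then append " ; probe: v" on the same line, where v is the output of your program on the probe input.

reverse | caesar(23) | swapcase ; probe: "MIXQAGWWHSYQ"

Check, running the answer program on each example:
  "oegvaf" -> "favgeo" -> "cxsdbl" -> "CXSDBL"
  "zrkccxhh" -> "hhxcckrz" -> "eeuzzhow" -> "EEUZZHOW"
  "tmdnsogf" -> "fgosndmt" -> "cdlpkajq" -> "CDLPKAJQ"
  "mbjwi" -> "iwjbm" -> "ftgyj" -> "FTGYJ"
  "uhwbx" -> "xbwhu" -> "uyter" -> "UYTER"
  probe: "tbvkzzjdtalp" -> "platdjzzkvbt" -> "mixqagwwhsyq" -> "MIXQAGWWHSYQ"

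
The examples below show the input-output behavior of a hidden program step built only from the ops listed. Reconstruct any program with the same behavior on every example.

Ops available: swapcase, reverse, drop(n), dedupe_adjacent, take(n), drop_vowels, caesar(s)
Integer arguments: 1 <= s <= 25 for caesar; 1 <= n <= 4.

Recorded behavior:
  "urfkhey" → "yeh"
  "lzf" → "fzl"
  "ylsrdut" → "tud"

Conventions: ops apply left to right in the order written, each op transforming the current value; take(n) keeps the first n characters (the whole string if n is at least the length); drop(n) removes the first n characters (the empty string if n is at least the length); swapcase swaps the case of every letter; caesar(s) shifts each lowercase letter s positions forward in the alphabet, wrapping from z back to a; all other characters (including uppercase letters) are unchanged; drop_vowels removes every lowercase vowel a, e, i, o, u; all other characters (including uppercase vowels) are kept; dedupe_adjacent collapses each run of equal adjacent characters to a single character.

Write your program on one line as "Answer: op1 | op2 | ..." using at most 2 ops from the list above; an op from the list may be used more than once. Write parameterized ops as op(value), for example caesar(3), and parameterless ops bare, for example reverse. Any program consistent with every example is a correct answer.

reverse | take(3)

Check, running the answer program on each example:
  "urfkhey" -> "yehkfru" -> "yeh"
  "lzf" -> "fzl" -> "fzl"
  "ylsrdut" -> "tudrsly" -> "tud"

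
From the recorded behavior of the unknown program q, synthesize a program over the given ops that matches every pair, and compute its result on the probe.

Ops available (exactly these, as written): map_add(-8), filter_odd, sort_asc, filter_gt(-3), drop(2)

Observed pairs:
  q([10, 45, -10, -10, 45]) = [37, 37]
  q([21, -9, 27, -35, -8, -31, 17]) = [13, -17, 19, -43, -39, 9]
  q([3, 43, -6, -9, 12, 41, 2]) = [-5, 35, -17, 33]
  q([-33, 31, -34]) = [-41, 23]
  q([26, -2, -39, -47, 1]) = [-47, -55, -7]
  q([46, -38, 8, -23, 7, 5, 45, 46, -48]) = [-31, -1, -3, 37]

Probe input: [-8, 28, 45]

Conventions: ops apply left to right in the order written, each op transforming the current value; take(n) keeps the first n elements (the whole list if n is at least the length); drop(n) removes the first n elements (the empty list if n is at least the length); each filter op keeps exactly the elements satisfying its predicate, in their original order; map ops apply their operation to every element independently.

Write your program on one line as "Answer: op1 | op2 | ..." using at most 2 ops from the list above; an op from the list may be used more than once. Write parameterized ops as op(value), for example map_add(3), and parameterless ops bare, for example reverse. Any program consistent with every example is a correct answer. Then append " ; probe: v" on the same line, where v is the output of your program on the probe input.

map_add(-8) | filter_odd ; probe: [37]

Check, running the answer program on each example:
  [10, 45, -10, -10, 45] -> [2, 37, -18, -18, 37] -> [37, 37]
  [21, -9, 27, -35, -8, -31, 17] -> [13, -17, 19, -43, -16, -39, 9] -> [13, -17, 19, -43, -39, 9]
  [3, 43, -6, -9, 12, 41, 2] -> [-5, 35, -14, -17, 4, 33, -6] -> [-5, 35, -17, 33]
  [-33, 31, -34] -> [-41, 23, -42] -> [-41, 23]
  [26, -2, -39, -47, 1] -> [18, -10, -47, -55, -7] -> [-47, -55, -7]
  [46, -38, 8, -23, 7, 5, 45, 46, -48] -> [38, -46, 0, -31, -1, -3, 37, 38, -56] -> [-31, -1, -3, 37]
  probe: [-8, 28, 45] -> [-16, 20, 37] -> [37]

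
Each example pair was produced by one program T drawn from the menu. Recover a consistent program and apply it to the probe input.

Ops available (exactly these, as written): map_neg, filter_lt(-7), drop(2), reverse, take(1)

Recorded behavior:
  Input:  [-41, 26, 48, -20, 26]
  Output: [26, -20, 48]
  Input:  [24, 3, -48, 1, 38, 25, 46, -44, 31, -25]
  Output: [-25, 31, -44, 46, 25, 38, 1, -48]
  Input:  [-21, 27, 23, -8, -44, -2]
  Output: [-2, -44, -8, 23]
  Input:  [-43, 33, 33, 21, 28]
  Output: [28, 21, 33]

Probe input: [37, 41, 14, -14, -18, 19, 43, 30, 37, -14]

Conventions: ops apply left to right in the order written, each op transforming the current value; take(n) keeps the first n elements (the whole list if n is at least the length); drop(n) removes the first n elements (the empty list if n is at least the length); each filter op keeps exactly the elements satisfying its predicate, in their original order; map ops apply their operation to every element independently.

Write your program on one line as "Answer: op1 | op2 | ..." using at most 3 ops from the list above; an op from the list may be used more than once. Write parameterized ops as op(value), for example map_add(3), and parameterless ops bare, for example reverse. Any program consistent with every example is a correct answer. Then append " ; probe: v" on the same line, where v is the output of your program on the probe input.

drop(2) | reverse ; probe: [-14, 37, 30, 43, 19, -18, -14, 14]

Check, running the answer program on each example:
  [-41, 26, 48, -20, 26] -> [48, -20, 26] -> [26, -20, 48]
  [24, 3, -48, 1, 38, 25, 46, -44, 31, -25] -> [-48, 1, 38, 25, 46, -44, 31, -25] -> [-25, 31, -44, 46, 25, 38, 1, -48]
  [-21, 27, 23, -8, -44, -2] -> [23, -8, -44, -2] -> [-2, -44, -8, 23]
  [-43, 33, 33, 21, 28] -> [33, 21, 28] -> [28, 21, 33]
  probe: [37, 41, 14, -14, -18, 19, 43, 30, 37, -14] -> [14, -14, -18, 19, 43, 30, 37, -14] -> [-14, 37, 30, 43, 19, -18, -14, 14]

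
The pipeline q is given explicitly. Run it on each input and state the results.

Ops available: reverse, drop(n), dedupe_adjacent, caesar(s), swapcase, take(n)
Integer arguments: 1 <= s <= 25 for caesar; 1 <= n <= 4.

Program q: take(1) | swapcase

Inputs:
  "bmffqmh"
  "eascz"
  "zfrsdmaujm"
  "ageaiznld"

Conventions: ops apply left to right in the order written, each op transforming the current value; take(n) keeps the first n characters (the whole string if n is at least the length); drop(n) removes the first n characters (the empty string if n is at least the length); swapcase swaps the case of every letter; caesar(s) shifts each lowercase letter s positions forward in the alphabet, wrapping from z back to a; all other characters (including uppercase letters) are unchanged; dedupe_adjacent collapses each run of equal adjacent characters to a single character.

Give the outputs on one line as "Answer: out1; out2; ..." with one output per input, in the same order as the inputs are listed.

Execution, op by op:
  "bmffqmh" -> "b" -> "B"
  "eascz" -> "e" -> "E"
  "zfrsdmaujm" -> "z" -> "Z"
  "ageaiznld" -> "a" -> "A"

"B"; "E"; "Z"; "A"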